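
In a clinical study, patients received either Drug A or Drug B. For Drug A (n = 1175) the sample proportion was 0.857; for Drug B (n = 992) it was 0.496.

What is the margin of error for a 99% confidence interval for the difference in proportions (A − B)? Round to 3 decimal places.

0.049

The two standard errors are √(0.8570×0.1430/1175) = 0.01021 and √(0.4960×0.5040/992) = 0.01587.
Because the samples are independent, SE_diff = √(0.01021² + 0.01587²) = 0.01887.
Using z* = 2.576 for 99%, ME = 2.576 × 0.01887 = 0.04861.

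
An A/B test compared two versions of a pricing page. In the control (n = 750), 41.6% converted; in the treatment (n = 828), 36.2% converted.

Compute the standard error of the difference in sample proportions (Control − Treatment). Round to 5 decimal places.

Each SE is √(p̂(1−p̂)/n): √(0.4160·0.5840/750) = 0.01800 and √(0.3620·0.6380/828) = 0.01670.
SE(p̂₁ − p̂₂) = √(SE₁² + SE₂²) = √(0.000324 + 0.00027889) = 0.02455, since the two samples are independent.

0.02455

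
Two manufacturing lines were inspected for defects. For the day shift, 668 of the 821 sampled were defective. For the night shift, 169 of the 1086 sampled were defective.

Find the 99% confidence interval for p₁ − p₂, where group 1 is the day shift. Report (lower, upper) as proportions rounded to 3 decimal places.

p̂₁ = 668/821 = 0.8136 and p̂₂ = 169/1086 = 0.1556.
SE₁ = √(p̂₁(1−p̂₁)/n₁) = √(0.8136·0.1864/821) = 0.01359; SE₂ = √(0.1556·0.8444/1086) = 0.01100.
Independent samples: SE of the difference = √(SE₁² + SE₂²) = √(0.0001846881 + 0.000121) = 0.01748.
z* for 99% confidence is 2.576, so the margin of error is 2.576 × 0.01748 = 0.04503.
Point estimate p̂₁ − p̂₂ = 0.8136 − 0.1556 = 0.6580.
0.6580 ± 0.04503 → (0.613, 0.703).

(0.613, 0.703)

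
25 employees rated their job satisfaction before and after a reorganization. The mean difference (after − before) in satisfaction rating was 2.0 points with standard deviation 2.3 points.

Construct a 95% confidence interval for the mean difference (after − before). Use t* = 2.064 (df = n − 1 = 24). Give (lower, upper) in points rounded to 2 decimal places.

(1.05, 2.95)

Paired design: SE = s_d/√n = 2.3/√25 = 0.4600.
t* = 2.064; margin of error = 2.064 × 0.4600 = 0.9494.
2.0 ± 0.9494 → (1.05, 2.95).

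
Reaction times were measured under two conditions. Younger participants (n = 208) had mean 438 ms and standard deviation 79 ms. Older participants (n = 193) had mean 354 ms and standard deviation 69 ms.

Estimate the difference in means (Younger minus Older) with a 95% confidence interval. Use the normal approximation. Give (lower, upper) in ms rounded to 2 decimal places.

Standard errors of each mean: 79/√208 = 5.4777 and 69/√193 = 4.9667.
SE(x̄₁ − x̄₂) = √(5.4777² + 4.9667²) = 7.3941 for independent samples with unequal variances.
With z* = 1.960, the margin is 1.960 × 7.3941 = 14.4924.
x̄₁ − x̄₂ = 438 − 354 = 84.0000; the interval is 84.0000 ± 14.4924 = (69.51, 98.49).

(69.51, 98.49)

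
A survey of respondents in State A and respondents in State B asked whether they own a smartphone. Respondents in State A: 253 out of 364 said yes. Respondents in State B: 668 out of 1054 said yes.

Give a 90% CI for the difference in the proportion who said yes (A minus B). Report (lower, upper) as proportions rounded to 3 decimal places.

Sample proportions: 253/364 = 0.6951, 668/1054 = 0.6338.
Each SE is √(p̂(1−p̂)/n): √(0.6951·0.3049/364) = 0.02413 and √(0.6338·0.3662/1054) = 0.01484.
SE(p̂₁ − p̂₂) = √(SE₁² + SE₂²) = √(0.0005822569 + 0.0002202256) = 0.02833, since the two samples are independent.
At 90% confidence z* = 1.645; margin = 1.645 × 0.02833 = 0.04660.
The difference is 0.6951 − 0.6338 = 0.0613, so the interval is 0.0613 ± 0.04660 = (0.015, 0.108).

(0.015, 0.108)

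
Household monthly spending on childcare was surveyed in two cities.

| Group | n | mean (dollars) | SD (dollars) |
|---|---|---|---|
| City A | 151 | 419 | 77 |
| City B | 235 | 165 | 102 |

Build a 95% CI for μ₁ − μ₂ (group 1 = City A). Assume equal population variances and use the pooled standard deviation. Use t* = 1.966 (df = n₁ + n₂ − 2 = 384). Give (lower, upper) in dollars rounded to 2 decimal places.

Pooled variance s_p² = [150·77² + 234·102²] / (151+235−2) = 8655.9531, so s_p = 93.0374.
SE_diff = s_p·√(1/n₁ + 1/n₂) = 93.0374·√(1/151 + 1/235) = 9.7035.
t* = 1.966; margin = 1.966 × 9.7035 = 19.0771.
Difference = 419 − 165 = 254.0000.
254.0000 ± 19.0771 → (234.92, 273.08).

(234.92, 273.08)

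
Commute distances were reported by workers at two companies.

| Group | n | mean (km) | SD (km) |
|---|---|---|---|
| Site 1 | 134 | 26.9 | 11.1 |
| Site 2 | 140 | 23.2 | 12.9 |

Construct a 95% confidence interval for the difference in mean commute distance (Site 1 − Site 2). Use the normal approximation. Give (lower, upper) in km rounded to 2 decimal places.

(0.85, 6.55)

Per-group SEs: s₁/√n₁ = 11.1/√134 = 0.9589, s₂/√n₂ = 12.9/√140 = 1.0902.
Unpooled SE of the difference: √(0.91948921 + 1.18853604) = 1.4519.
Margin of error = z* · SE = 1.960 × 1.4519 = 2.8457.
x̄₁ − x̄₂ = 26.9 − 23.2 = 3.7000.
CI: 3.7000 ± 2.8457 = (0.85, 6.55).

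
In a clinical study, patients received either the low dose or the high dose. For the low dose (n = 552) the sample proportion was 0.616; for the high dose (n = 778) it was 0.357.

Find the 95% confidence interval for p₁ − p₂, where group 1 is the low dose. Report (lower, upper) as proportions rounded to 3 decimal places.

(0.206, 0.312)

Each SE is √(p̂(1−p̂)/n): √(0.6160·0.3840/552) = 0.02070 and √(0.3570·0.6430/778) = 0.01718.
SE(p̂₁ − p̂₂) = √(SE₁² + SE₂²) = √(0.00042849 + 0.0002951524) = 0.02690, since the two samples are independent.
At 95% confidence z* = 1.960; margin = 1.960 × 0.02690 = 0.05272.
The difference is 0.6160 − 0.3570 = 0.2590, so the interval is 0.2590 ± 0.05272 = (0.206, 0.312).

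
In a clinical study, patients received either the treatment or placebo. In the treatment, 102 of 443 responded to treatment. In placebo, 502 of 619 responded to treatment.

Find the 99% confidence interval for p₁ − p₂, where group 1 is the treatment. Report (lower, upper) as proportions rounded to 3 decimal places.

(-0.646, -0.515)

p̂₁ = 102/443 = 0.2302 and p̂₂ = 502/619 = 0.8110.
SE₁ = √(p̂₁(1−p̂₁)/n₁) = √(0.2302·0.7698/443) = 0.02000; SE₂ = √(0.8110·0.1890/619) = 0.01574.
Independent samples: SE of the difference = √(SE₁² + SE₂²) = √(0.0004 + 0.0002477476) = 0.02545.
z* for 99% confidence is 2.576, so the margin of error is 2.576 × 0.02545 = 0.06556.
Point estimate p̂₁ − p̂₂ = 0.2302 − 0.8110 = -0.5808.
-0.5808 ± 0.06556 → (-0.646, -0.515).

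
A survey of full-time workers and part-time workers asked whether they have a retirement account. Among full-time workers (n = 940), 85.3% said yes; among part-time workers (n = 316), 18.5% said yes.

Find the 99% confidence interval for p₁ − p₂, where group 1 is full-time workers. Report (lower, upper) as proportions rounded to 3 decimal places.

Each SE is √(p̂(1−p̂)/n): √(0.8530·0.1470/940) = 0.01155 and √(0.1850·0.8150/316) = 0.02184.
SE(p̂₁ − p̂₂) = √(SE₁² + SE₂²) = √(0.0001334025 + 0.0004769856) = 0.02471, since the two samples are independent.
At 99% confidence z* = 2.576; margin = 2.576 × 0.02471 = 0.06365.
The difference is 0.8530 − 0.1850 = 0.6680, so the interval is 0.6680 ± 0.06365 = (0.604, 0.732).

(0.604, 0.732)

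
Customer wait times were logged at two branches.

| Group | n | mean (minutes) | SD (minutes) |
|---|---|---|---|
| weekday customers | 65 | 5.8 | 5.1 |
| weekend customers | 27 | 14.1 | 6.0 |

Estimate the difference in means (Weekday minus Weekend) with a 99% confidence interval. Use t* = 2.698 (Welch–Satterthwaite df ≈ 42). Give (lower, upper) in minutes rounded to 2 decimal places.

SE₁ = s₁/√n₁ = 5.1/√65 = 0.6326; SE₂ = 6.0/√27 = 1.1547.
Independent samples, unequal variances: SE_diff = √(SE₁² + SE₂²) = √(0.40018276 + 1.33333209) = 1.3166.
t* = 2.698, so margin of error = 2.698 × 1.3166 = 3.5522.
Difference in means = 5.8 − 14.1 = -8.3000.
-8.3000 ± 3.5522 → (-11.85, -4.75).

(-11.85, -4.75)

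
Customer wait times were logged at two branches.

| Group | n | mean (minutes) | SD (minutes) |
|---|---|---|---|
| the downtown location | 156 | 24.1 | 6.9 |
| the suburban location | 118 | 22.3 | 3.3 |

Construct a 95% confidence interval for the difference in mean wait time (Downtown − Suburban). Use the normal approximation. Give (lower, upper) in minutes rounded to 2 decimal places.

SE₁ = s₁/√n₁ = 6.9/√156 = 0.5524; SE₂ = 3.3/√118 = 0.3038.
Independent samples, unequal variances: SE_diff = √(SE₁² + SE₂²) = √(0.30514576 + 0.09229444) = 0.6304.
z* = 1.960, so margin of error = 1.960 × 0.6304 = 1.2356.
Difference in means = 24.1 − 22.3 = 1.8000.
1.8000 ± 1.2356 → (0.56, 3.04).

(0.56, 3.04)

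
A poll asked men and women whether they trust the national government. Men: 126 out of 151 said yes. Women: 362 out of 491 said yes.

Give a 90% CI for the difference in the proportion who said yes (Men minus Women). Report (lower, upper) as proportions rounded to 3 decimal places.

(0.038, 0.157)

Sample proportions: 126/151 = 0.8344, 362/491 = 0.7373.
Each SE is √(p̂(1−p̂)/n): √(0.8344·0.1656/151) = 0.03025 and √(0.7373·0.2627/491) = 0.01986.
SE(p̂₁ − p̂₂) = √(SE₁² + SE₂²) = √(0.0009150625 + 0.0003944196) = 0.03619, since the two samples are independent.
At 90% confidence z* = 1.645; margin = 1.645 × 0.03619 = 0.05953.
The difference is 0.8344 − 0.7373 = 0.0971, so the interval is 0.0971 ± 0.05953 = (0.038, 0.157).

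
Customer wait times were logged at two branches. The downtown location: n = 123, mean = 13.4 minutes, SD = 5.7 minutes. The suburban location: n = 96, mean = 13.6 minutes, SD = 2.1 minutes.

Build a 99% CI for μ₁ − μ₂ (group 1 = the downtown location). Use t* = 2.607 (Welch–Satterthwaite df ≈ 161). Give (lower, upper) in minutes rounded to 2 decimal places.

Per-group SEs: s₁/√n₁ = 5.7/√123 = 0.5140, s₂/√n₂ = 2.1/√96 = 0.2143.
Unpooled SE of the difference: √(0.264196 + 0.04592449) = 0.5569.
Margin of error = t* · SE = 2.607 × 0.5569 = 1.4518.
x̄₁ − x̄₂ = 13.4 − 13.6 = -0.2000.
CI: -0.2000 ± 1.4518 = (-1.65, 1.25).

(-1.65, 1.25)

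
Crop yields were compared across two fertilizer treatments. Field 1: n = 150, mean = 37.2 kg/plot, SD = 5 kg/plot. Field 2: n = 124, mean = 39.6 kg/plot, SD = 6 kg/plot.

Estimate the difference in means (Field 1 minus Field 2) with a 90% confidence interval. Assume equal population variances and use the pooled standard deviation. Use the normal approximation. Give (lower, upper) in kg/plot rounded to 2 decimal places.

s_p = √[((n₁−1)s₁² + (n₂−1)s₂²)/(n₁+n₂−2)] = √[(149·5² + 123·6²)/272] = 5.4749.
SE = 5.4749·√(1/150 + 1/124) = 0.6645.
With z* = 1.645, margin = 1.645 × 0.6645 = 1.0931.
x̄₁ − x̄₂ = 37.2 − 39.6 = -2.4000; interval -2.4000 ± 1.0931 = (-3.49, -1.31).

(-3.49, -1.31)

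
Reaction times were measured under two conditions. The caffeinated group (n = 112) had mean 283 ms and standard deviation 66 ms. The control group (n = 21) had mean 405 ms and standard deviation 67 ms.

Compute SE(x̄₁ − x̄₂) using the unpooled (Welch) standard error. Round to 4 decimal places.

SE₁ = s₁/√n₁ = 66/√112 = 6.2364; SE₂ = 67/√21 = 14.6206.
Independent samples, unequal variances: SE_diff = √(SE₁² + SE₂²) = √(38.89268496 + 213.76194436) = 15.8951.

15.8951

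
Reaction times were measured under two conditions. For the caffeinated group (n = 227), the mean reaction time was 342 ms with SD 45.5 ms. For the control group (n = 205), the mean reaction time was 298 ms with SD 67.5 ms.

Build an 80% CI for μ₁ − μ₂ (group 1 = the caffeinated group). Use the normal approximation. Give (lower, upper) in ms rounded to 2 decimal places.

(36.82, 51.18)

Per-group SEs: s₁/√n₁ = 45.5/√227 = 3.0199, s₂/√n₂ = 67.5/√205 = 4.7144.
Unpooled SE of the difference: √(9.11979601 + 22.22556736) = 5.5987.
Margin of error = z* · SE = 1.282 × 5.5987 = 7.1775.
x̄₁ − x̄₂ = 342 − 298 = 44.0000.
CI: 44.0000 ± 7.1775 = (36.82, 51.18).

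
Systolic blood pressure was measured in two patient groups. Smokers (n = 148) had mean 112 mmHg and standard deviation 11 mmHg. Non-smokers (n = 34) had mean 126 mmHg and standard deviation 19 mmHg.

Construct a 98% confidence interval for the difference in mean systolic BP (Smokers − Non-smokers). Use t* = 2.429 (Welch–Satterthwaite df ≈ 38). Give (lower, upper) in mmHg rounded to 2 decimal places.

(-22.21, -5.79)

Standard errors of each mean: 11/√148 = 0.9042 and 19/√34 = 3.2585.
SE(x̄₁ − x̄₂) = √(0.9042² + 3.2585²) = 3.3816 for independent samples with unequal variances.
With t* = 2.429, the margin is 2.429 × 3.3816 = 8.2139.
x̄₁ − x̄₂ = 112 − 126 = -14.0000; the interval is -14.0000 ± 8.2139 = (-22.21, -5.79).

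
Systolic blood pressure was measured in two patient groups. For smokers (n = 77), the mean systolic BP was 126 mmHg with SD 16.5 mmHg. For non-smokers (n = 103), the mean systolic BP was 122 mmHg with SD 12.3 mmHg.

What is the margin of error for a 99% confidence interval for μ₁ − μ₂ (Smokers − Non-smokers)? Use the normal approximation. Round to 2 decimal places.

Per-group SEs: s₁/√n₁ = 16.5/√77 = 1.8803, s₂/√n₂ = 12.3/√103 = 1.2120.
Unpooled SE of the difference: √(3.53552809 + 1.468944) = 2.2371.
Margin of error = z* · SE = 2.576 × 2.2371 = 5.7628.

5.76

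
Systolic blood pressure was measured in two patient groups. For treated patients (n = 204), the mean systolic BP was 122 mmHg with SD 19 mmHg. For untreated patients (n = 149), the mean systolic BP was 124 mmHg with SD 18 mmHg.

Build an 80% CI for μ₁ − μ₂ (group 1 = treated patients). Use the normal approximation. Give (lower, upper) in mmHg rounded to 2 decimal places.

SE₁ = s₁/√n₁ = 19/√204 = 1.3303; SE₂ = 18/√149 = 1.4746.
Independent samples, unequal variances: SE_diff = √(SE₁² + SE₂²) = √(1.76969809 + 2.17444516) = 1.9860.
z* = 1.282, so margin of error = 1.282 × 1.9860 = 2.5461.
Difference in means = 122 − 124 = -2.0000.
-2.0000 ± 2.5461 → (-4.55, 0.55).

(-4.55, 0.55)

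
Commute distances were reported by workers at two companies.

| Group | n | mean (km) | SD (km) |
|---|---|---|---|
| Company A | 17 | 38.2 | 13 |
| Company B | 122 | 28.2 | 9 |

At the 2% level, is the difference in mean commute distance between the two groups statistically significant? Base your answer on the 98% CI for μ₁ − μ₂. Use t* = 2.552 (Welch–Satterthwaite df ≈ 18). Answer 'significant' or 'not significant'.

SE₁ = s₁/√n₁ = 13/√17 = 3.1530; SE₂ = 9/√122 = 0.8148.
Independent samples, unequal variances: SE_diff = √(SE₁² + SE₂²) = √(9.941409 + 0.66389904) = 3.2566.
t* = 2.552, so margin of error = 2.552 × 3.2566 = 8.3108.
Difference in means = 38.2 − 28.2 = 10.0000.
10.0000 ± 8.3108 → (1.6892, 18.3108).
The interval (1.6892, 18.3108) does not contain 0, so the difference is significant.

significant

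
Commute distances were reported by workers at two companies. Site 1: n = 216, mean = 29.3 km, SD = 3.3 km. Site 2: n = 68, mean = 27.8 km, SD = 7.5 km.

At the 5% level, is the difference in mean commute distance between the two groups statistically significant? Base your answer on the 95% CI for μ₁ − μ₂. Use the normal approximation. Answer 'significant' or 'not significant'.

Per-group SEs: s₁/√n₁ = 3.3/√216 = 0.2245, s₂/√n₂ = 7.5/√68 = 0.9095.
Unpooled SE of the difference: √(0.05040025 + 0.82719025) = 0.9368.
Margin of error = z* · SE = 1.960 × 0.9368 = 1.8361.
x̄₁ − x̄₂ = 29.3 − 27.8 = 1.5000.
CI: 1.5000 ± 1.8361 = (-0.3361, 3.3361).
The interval (-0.3361, 3.3361) contains 0, so the difference is not significant.

not significant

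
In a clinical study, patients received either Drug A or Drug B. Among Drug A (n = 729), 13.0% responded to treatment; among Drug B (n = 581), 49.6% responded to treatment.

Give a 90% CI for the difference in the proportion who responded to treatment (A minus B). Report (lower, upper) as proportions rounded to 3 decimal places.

(-0.406, -0.326)

Each SE is √(p̂(1−p̂)/n): √(0.1300·0.8700/729) = 0.01246 and √(0.4960·0.5040/581) = 0.02074.
SE(p̂₁ − p̂₂) = √(SE₁² + SE₂²) = √(0.0001552516 + 0.0004301476) = 0.02420, since the two samples are independent.
At 90% confidence z* = 1.645; margin = 1.645 × 0.02420 = 0.03981.
The difference is 0.1300 − 0.4960 = -0.3660, so the interval is -0.3660 ± 0.03981 = (-0.406, -0.326).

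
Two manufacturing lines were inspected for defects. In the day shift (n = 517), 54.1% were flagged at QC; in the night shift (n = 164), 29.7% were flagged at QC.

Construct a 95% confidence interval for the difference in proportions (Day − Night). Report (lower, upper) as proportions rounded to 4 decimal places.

(0.1619, 0.3261)

SE₁ = √(p̂₁(1−p̂₁)/n₁) = √(0.5410·0.4590/517) = 0.02192; SE₂ = √(0.2970·0.7030/164) = 0.03568.
Independent samples: SE of the difference = √(SE₁² + SE₂²) = √(0.0004804864 + 0.0012730624) = 0.04188.
z* for 95% confidence is 1.960, so the margin of error is 1.960 × 0.04188 = 0.08208.
Point estimate p̂₁ − p̂₂ = 0.5410 − 0.2970 = 0.2440.
0.2440 ± 0.08208 → (0.1619, 0.3261).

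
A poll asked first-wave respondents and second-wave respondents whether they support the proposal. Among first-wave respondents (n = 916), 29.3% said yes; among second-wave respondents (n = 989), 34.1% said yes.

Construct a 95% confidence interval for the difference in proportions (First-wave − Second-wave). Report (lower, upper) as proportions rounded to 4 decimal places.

(-0.0897, -0.0063)

Each SE is √(p̂(1−p̂)/n): √(0.2930·0.7070/916) = 0.01504 and √(0.3410·0.6590/989) = 0.01507.
SE(p̂₁ − p̂₂) = √(SE₁² + SE₂²) = √(0.0002262016 + 0.0002271049) = 0.02129, since the two samples are independent.
At 95% confidence z* = 1.960; margin = 1.960 × 0.02129 = 0.04173.
The difference is 0.2930 − 0.3410 = -0.0480, so the interval is -0.0480 ± 0.04173 = (-0.0897, -0.0063).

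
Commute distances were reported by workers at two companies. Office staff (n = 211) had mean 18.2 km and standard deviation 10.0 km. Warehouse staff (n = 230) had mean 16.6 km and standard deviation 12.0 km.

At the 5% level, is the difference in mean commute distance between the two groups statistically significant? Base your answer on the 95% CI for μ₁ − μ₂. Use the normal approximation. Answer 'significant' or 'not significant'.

Per-group SEs: s₁/√n₁ = 10.0/√211 = 0.6884, s₂/√n₂ = 12.0/√230 = 0.7913.
Unpooled SE of the difference: √(0.47389456 + 0.62615569) = 1.0488.
Margin of error = z* · SE = 1.960 × 1.0488 = 2.0556.
x̄₁ − x̄₂ = 18.2 − 16.6 = 1.6000.
CI: 1.6000 ± 2.0556 = (-0.4556, 3.6556).
The interval (-0.4556, 3.6556) contains 0, so the difference is not significant.

not significant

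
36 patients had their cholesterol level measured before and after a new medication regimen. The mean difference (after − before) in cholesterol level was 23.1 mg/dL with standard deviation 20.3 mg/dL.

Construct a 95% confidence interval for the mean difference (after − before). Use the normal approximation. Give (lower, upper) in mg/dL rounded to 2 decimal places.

(16.47, 29.73)

This is a matched-pairs design, so SE = s_d/√n = 20.3/√36 = 3.3833.
Margin = 1.960 × 3.3833 = 6.6313; the interval is 23.1 ± 6.6313 = (16.47, 29.73).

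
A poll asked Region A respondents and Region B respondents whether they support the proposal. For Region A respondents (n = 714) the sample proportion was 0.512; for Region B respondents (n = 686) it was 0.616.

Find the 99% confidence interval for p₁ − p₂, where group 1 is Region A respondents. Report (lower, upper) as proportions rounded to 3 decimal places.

SE₁ = √(p̂₁(1−p̂₁)/n₁) = √(0.5120·0.4880/714) = 0.01871; SE₂ = √(0.6160·0.3840/686) = 0.01857.
Independent samples: SE of the difference = √(SE₁² + SE₂²) = √(0.0003500641 + 0.0003448449) = 0.02636.
z* for 99% confidence is 2.576, so the margin of error is 2.576 × 0.02636 = 0.06790.
Point estimate p̂₁ − p̂₂ = 0.5120 − 0.6160 = -0.1040.
-0.1040 ± 0.06790 → (-0.172, -0.036).

(-0.172, -0.036)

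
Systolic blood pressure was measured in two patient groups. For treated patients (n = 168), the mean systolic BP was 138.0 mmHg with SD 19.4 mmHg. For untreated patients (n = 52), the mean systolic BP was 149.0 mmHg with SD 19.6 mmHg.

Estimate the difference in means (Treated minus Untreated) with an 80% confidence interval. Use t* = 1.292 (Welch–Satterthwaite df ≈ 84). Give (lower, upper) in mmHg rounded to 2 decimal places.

SE₁ = s₁/√n₁ = 19.4/√168 = 1.4967; SE₂ = 19.6/√52 = 2.7180.
Independent samples, unequal variances: SE_diff = √(SE₁² + SE₂²) = √(2.24011089 + 7.387524) = 3.1028.
t* = 1.292, so margin of error = 1.292 × 3.1028 = 4.0088.
Difference in means = 138.0 − 149.0 = -11.0000.
-11.0000 ± 4.0088 → (-15.01, -6.99).

(-15.01, -6.99)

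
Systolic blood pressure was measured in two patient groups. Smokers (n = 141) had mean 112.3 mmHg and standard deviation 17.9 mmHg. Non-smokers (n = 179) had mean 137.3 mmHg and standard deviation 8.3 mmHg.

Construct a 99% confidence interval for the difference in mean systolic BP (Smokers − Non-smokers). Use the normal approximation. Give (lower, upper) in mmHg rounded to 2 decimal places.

Standard errors of each mean: 17.9/√141 = 1.5075 and 8.3/√179 = 0.6204.
SE(x̄₁ − x̄₂) = √(1.5075² + 0.6204²) = 1.6302 for independent samples with unequal variances.
With z* = 2.576, the margin is 2.576 × 1.6302 = 4.1994.
x̄₁ − x̄₂ = 112.3 − 137.3 = -25.0000; the interval is -25.0000 ± 4.1994 = (-29.20, -20.80).

(-29.20, -20.80)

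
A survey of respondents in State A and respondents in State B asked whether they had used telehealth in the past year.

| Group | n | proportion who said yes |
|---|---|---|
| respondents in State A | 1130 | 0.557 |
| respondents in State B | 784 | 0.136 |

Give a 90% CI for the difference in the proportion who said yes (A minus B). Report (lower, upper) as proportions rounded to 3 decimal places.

(0.389, 0.453)

SE₁ = √(p̂₁(1−p̂₁)/n₁) = √(0.5570·0.4430/1130) = 0.01478; SE₂ = √(0.1360·0.8640/784) = 0.01224.
Independent samples: SE of the difference = √(SE₁² + SE₂²) = √(0.0002184484 + 0.0001498176) = 0.01919.
z* for 90% confidence is 1.645, so the margin of error is 1.645 × 0.01919 = 0.03157.
Point estimate p̂₁ − p̂₂ = 0.5570 − 0.1360 = 0.4210.
0.4210 ± 0.03157 → (0.389, 0.453).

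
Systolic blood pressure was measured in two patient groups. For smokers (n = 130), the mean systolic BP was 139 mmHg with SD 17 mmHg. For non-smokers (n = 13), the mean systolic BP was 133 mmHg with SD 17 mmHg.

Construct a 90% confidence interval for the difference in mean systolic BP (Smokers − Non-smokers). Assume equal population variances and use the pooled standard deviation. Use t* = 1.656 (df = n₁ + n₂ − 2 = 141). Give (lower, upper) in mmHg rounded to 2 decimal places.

s_p = √[((n₁−1)s₁² + (n₂−1)s₂²)/(n₁+n₂−2)] = √[(129·17² + 12·17²)/141] = 17.0000.
SE = 17.0000·√(1/130 + 1/13) = 4.9451.
With t* = 1.656, margin = 1.656 × 4.9451 = 8.1891.
x̄₁ − x̄₂ = 139 − 133 = 6.0000; interval 6.0000 ± 8.1891 = (-2.19, 14.19).

(-2.19, 14.19)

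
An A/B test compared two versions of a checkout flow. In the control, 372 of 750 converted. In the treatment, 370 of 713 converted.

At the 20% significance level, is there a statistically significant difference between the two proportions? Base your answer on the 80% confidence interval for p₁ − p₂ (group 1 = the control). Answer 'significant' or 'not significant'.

Sample proportions: 372/750 = 0.4960, 370/713 = 0.5189.
Each SE is √(p̂(1−p̂)/n): √(0.4960·0.5040/750) = 0.01826 and √(0.5189·0.4811/713) = 0.01871.
SE(p̂₁ − p̂₂) = √(SE₁² + SE₂²) = √(0.0003334276 + 0.0003500641) = 0.02614, since the two samples are independent.
At 80% confidence z* = 1.282; margin = 1.282 × 0.02614 = 0.03351.
The difference is 0.4960 − 0.5189 = -0.0229, so the interval is -0.0229 ± 0.03351 = (-0.05641, 0.01061).
The interval (-0.05641, 0.01061) contains 0, so the difference is not significant.

not significant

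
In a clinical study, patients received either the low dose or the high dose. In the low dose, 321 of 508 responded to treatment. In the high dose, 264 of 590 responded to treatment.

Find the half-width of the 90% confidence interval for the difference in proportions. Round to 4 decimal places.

0.0487

Sample proportions: 321/508 = 0.6319, 264/590 = 0.4475.
Each SE is √(p̂(1−p̂)/n): √(0.6319·0.3681/508) = 0.02140 and √(0.4475·0.5525/590) = 0.02047.
SE(p̂₁ − p̂₂) = √(SE₁² + SE₂²) = √(0.00045796 + 0.0004190209) = 0.02961, since the two samples are independent.
At 90% confidence z* = 1.645; margin = 1.645 × 0.02961 = 0.04871.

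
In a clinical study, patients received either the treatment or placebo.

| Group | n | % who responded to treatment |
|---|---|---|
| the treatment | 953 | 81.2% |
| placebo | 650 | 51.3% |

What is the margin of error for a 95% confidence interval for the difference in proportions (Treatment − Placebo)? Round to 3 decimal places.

Each SE is √(p̂(1−p̂)/n): √(0.8120·0.1880/953) = 0.01266 and √(0.5130·0.4870/650) = 0.01960.
SE(p̂₁ − p̂₂) = √(SE₁² + SE₂²) = √(0.0001602756 + 0.00038416) = 0.02333, since the two samples are independent.
At 95% confidence z* = 1.960; margin = 1.960 × 0.02333 = 0.04573.

0.046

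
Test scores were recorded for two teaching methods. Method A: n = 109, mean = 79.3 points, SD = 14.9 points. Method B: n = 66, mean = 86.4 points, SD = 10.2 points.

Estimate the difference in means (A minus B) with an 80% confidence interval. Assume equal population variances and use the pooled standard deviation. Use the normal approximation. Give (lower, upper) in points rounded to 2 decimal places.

(-9.77, -4.43)

s_p = √[((n₁−1)s₁² + (n₂−1)s₂²)/(n₁+n₂−2)] = √[(108·14.9² + 65·10.2²)/173] = 13.3299.
SE = 13.3299·√(1/109 + 1/66) = 2.0790.
With z* = 1.282, margin = 1.282 × 2.0790 = 2.6653.
x̄₁ − x̄₂ = 79.3 − 86.4 = -7.1000; interval -7.1000 ± 2.6653 = (-9.77, -4.43).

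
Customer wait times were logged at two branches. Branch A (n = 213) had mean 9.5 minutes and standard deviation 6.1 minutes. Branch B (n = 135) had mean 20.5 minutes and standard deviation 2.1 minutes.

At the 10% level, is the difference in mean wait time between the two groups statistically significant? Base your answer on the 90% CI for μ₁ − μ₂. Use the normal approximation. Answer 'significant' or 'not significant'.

significant

SE₁ = s₁/√n₁ = 6.1/√213 = 0.4180; SE₂ = 2.1/√135 = 0.1807.
Independent samples, unequal variances: SE_diff = √(SE₁² + SE₂²) = √(0.174724 + 0.03265249) = 0.4554.
z* = 1.645, so margin of error = 1.645 × 0.4554 = 0.7491.
Difference in means = 9.5 − 20.5 = -11.0000.
-11.0000 ± 0.7491 → (-11.7491, -10.2509).
The interval (-11.7491, -10.2509) does not contain 0, so the difference is significant.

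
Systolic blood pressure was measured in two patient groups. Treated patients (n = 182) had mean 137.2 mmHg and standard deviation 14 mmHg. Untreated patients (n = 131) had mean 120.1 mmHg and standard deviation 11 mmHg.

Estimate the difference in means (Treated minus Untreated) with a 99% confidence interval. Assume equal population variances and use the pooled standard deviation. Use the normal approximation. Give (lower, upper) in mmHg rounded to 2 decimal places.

(13.31, 20.89)

s_p = √[((n₁−1)s₁² + (n₂−1)s₂²)/(n₁+n₂−2)] = √[(181·14² + 130·11²)/311] = 12.8316.
SE = 12.8316·√(1/182 + 1/131) = 1.4702.
With z* = 2.576, margin = 2.576 × 1.4702 = 3.7872.
x̄₁ − x̄₂ = 137.2 − 120.1 = 17.1000; interval 17.1000 ± 3.7872 = (13.31, 20.89).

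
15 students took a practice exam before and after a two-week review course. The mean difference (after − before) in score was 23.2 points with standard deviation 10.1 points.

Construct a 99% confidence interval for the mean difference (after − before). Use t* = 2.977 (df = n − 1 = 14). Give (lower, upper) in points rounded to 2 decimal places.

(15.44, 30.96)

This is a matched-pairs design, so SE = s_d/√n = 10.1/√15 = 2.6078.
Margin = 2.977 × 2.6078 = 7.7634; the interval is 23.2 ± 7.7634 = (15.44, 30.96).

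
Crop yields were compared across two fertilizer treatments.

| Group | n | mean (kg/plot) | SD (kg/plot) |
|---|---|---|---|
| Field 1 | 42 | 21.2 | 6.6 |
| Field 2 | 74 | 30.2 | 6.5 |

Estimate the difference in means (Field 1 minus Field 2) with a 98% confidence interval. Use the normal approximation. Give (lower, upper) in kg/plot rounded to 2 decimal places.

Per-group SEs: s₁/√n₁ = 6.6/√42 = 1.0184, s₂/√n₂ = 6.5/√74 = 0.7556.
Unpooled SE of the difference: √(1.03713856 + 0.57093136) = 1.2681.
Margin of error = z* · SE = 2.326 × 1.2681 = 2.9496.
x̄₁ − x̄₂ = 21.2 − 30.2 = -9.0000.
CI: -9.0000 ± 2.9496 = (-11.95, -6.05).

(-11.95, -6.05)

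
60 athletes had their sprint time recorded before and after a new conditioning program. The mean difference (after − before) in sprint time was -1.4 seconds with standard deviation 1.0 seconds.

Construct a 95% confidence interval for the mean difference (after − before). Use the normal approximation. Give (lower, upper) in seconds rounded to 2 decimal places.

Paired design: SE = s_d/√n = 1.0/√60 = 0.1291.
z* = 1.960; margin of error = 1.960 × 0.1291 = 0.2530.
-1.4 ± 0.2530 → (-1.65, -1.15).

(-1.65, -1.15)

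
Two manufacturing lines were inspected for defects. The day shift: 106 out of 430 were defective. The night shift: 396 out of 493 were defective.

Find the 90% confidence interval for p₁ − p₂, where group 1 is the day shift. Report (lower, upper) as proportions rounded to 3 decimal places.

Sample proportions: 106/430 = 0.2465, 396/493 = 0.8032.
Each SE is √(p̂(1−p̂)/n): √(0.2465·0.7535/430) = 0.02078 and √(0.8032·0.1968/493) = 0.01791.
SE(p̂₁ − p̂₂) = √(SE₁² + SE₂²) = √(0.0004318084 + 0.0003207681) = 0.02743, since the two samples are independent.
At 90% confidence z* = 1.645; margin = 1.645 × 0.02743 = 0.04512.
The difference is 0.2465 − 0.8032 = -0.5567, so the interval is -0.5567 ± 0.04512 = (-0.602, -0.512).

(-0.602, -0.512)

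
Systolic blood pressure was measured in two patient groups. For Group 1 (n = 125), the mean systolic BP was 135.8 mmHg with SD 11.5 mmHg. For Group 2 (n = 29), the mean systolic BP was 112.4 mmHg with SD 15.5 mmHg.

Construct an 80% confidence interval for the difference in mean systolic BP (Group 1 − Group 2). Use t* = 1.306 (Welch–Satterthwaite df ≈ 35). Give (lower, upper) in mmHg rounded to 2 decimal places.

Standard errors of each mean: 11.5/√125 = 1.0286 and 15.5/√29 = 2.8783.
SE(x̄₁ − x̄₂) = √(1.0286² + 2.8783²) = 3.0566 for independent samples with unequal variances.
With t* = 1.306, the margin is 1.306 × 3.0566 = 3.9919.
x̄₁ − x̄₂ = 135.8 − 112.4 = 23.4000; the interval is 23.4000 ± 3.9919 = (19.41, 27.39).

(19.41, 27.39)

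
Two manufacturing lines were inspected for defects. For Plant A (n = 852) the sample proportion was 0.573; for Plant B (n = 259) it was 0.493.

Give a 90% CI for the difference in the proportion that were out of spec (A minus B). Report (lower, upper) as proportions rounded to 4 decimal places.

(0.0218, 0.1382)

Each SE is √(p̂(1−p̂)/n): √(0.5730·0.4270/852) = 0.01695 and √(0.4930·0.5070/259) = 0.03107.
SE(p̂₁ − p̂₂) = √(SE₁² + SE₂²) = √(0.0002873025 + 0.0009653449) = 0.03539, since the two samples are independent.
At 90% confidence z* = 1.645; margin = 1.645 × 0.03539 = 0.05822.
The difference is 0.5730 − 0.4930 = 0.0800, so the interval is 0.0800 ± 0.05822 = (0.0218, 0.1382).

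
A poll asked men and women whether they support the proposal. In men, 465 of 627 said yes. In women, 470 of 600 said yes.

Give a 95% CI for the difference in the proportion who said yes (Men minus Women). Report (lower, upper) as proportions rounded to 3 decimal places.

(-0.089, 0.006)

First, p̂₁ = 465/627 = 0.7416; p̂₂ = 470/600 = 0.7833.
The two standard errors are √(0.7416×0.2584/627) = 0.01748 and √(0.7833×0.2167/600) = 0.01682.
Because the samples are independent, SE_diff = √(0.01748² + 0.01682²) = 0.02426.
Using z* = 1.960 for 95%, ME = 1.960 × 0.02426 = 0.04755.
p̂₁ − p̂₂ = -0.0417; interval -0.0417 ± 0.04755 gives (-0.089, 0.006).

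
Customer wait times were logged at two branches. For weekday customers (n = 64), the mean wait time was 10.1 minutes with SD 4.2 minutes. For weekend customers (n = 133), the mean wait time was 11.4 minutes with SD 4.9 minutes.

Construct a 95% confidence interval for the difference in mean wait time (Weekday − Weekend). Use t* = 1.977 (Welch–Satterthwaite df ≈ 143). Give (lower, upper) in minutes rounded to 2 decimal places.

Per-group SEs: s₁/√n₁ = 4.2/√64 = 0.5250, s₂/√n₂ = 4.9/√133 = 0.4249.
Unpooled SE of the difference: √(0.275625 + 0.18054001) = 0.6754.
Margin of error = t* · SE = 1.977 × 0.6754 = 1.3353.
x̄₁ − x̄₂ = 10.1 − 11.4 = -1.3000.
CI: -1.3000 ± 1.3353 = (-2.64, 0.04).

(-2.64, 0.04)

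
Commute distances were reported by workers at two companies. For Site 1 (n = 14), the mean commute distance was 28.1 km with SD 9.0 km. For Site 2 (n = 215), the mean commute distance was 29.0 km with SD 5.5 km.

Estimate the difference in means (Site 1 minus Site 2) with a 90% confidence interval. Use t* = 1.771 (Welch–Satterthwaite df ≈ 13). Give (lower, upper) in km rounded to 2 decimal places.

(-5.21, 3.41)

SE₁ = s₁/√n₁ = 9.0/√14 = 2.4054; SE₂ = 5.5/√215 = 0.3751.
Independent samples, unequal variances: SE_diff = √(SE₁² + SE₂²) = √(5.78594916 + 0.14070001) = 2.4345.
t* = 1.771, so margin of error = 1.771 × 2.4345 = 4.3115.
Difference in means = 28.1 − 29.0 = -0.9000.
-0.9000 ± 4.3115 → (-5.21, 3.41).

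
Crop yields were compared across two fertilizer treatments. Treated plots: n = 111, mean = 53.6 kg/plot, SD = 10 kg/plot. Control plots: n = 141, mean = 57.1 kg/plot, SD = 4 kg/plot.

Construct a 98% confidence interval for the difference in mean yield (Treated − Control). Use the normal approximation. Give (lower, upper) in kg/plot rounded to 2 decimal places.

SE₁ = s₁/√n₁ = 10/√111 = 0.9492; SE₂ = 4/√141 = 0.3369.
Independent samples, unequal variances: SE_diff = √(SE₁² + SE₂²) = √(0.90098064 + 0.11350161) = 1.0072.
z* = 2.326, so margin of error = 2.326 × 1.0072 = 2.3427.
Difference in means = 53.6 − 57.1 = -3.5000.
-3.5000 ± 2.3427 → (-5.84, -1.16).

(-5.84, -1.16)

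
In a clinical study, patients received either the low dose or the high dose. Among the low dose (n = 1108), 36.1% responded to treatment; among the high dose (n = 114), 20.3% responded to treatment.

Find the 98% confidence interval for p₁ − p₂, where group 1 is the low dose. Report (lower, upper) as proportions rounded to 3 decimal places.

Each SE is √(p̂(1−p̂)/n): √(0.3610·0.6390/1108) = 0.01443 and √(0.2030·0.7970/114) = 0.03767.
SE(p̂₁ − p̂₂) = √(SE₁² + SE₂²) = √(0.0002082249 + 0.0014190289) = 0.04034, since the two samples are independent.
At 98% confidence z* = 2.326; margin = 2.326 × 0.04034 = 0.09383.
The difference is 0.3610 − 0.2030 = 0.1580, so the interval is 0.1580 ± 0.09383 = (0.064, 0.252).

(0.064, 0.252)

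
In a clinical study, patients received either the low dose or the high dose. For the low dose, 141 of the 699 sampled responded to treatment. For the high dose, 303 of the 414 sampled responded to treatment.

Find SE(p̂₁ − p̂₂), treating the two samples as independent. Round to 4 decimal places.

0.0265

Sample proportions: 141/699 = 0.2017, 303/414 = 0.7319.
Each SE is √(p̂(1−p̂)/n): √(0.2017·0.7983/699) = 0.01518 and √(0.7319·0.2681/414) = 0.02177.
SE(p̂₁ − p̂₂) = √(SE₁² + SE₂²) = √(0.0002304324 + 0.0004739329) = 0.02654, since the two samples are independent.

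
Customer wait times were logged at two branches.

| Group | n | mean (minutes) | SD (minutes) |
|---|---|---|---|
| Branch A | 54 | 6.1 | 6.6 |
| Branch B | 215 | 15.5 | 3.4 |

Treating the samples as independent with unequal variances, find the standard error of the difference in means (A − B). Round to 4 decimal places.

0.9276

SE₁ = s₁/√n₁ = 6.6/√54 = 0.8981; SE₂ = 3.4/√215 = 0.2319.
Independent samples, unequal variances: SE_diff = √(SE₁² + SE₂²) = √(0.80658361 + 0.05377761) = 0.9276.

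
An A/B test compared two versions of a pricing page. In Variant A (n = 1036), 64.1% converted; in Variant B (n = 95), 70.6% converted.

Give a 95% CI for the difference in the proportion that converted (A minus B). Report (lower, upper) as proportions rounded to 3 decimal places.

(-0.161, 0.031)

SE₁ = √(p̂₁(1−p̂₁)/n₁) = √(0.6410·0.3590/1036) = 0.01490; SE₂ = √(0.7060·0.2940/95) = 0.04674.
Independent samples: SE of the difference = √(SE₁² + SE₂²) = √(0.00022201 + 0.0021846276) = 0.04906.
z* for 95% confidence is 1.960, so the margin of error is 1.960 × 0.04906 = 0.09616.
Point estimate p̂₁ − p̂₂ = 0.6410 − 0.7060 = -0.0650.
-0.0650 ± 0.09616 → (-0.161, 0.031).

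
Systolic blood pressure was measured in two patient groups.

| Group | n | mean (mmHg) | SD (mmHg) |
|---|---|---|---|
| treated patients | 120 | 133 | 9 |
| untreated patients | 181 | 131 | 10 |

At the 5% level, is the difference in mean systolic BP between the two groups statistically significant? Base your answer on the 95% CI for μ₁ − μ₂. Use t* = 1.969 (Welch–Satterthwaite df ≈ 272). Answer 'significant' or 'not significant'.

Standard errors of each mean: 9/√120 = 0.8216 and 10/√181 = 0.7433.
SE(x̄₁ − x̄₂) = √(0.8216² + 0.7433²) = 1.1079 for independent samples with unequal variances.
With t* = 1.969, the margin is 1.969 × 1.1079 = 2.1815.
x̄₁ − x̄₂ = 133 − 131 = 2.0000; the interval is 2.0000 ± 2.1815 = (-0.1815, 4.1815).
The interval (-0.1815, 4.1815) contains 0, so the difference is not significant.

not significant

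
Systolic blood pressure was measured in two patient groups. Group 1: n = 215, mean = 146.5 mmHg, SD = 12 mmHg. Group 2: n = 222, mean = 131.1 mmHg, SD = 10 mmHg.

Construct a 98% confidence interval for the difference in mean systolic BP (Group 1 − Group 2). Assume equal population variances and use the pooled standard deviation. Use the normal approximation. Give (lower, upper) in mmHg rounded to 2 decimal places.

(12.95, 17.85)

s_p = √[((n₁−1)s₁² + (n₂−1)s₂²)/(n₁+n₂−2)] = √[(214·12² + 221·10²)/435] = 11.0293.
SE = 11.0293·√(1/215 + 1/222) = 1.0553.
With z* = 2.326, margin = 2.326 × 1.0553 = 2.4546.
x̄₁ − x̄₂ = 146.5 − 131.1 = 15.4000; interval 15.4000 ± 2.4546 = (12.95, 17.85).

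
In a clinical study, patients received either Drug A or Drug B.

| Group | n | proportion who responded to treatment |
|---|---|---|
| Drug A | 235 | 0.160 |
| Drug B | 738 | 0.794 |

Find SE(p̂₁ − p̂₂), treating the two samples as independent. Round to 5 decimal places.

0.02817

Each SE is √(p̂(1−p̂)/n): √(0.1600·0.8400/235) = 0.02391 and √(0.7940·0.2060/738) = 0.01489.
SE(p̂₁ − p̂₂) = √(SE₁² + SE₂²) = √(0.0005716881 + 0.0002217121) = 0.02817, since the two samples are independent.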